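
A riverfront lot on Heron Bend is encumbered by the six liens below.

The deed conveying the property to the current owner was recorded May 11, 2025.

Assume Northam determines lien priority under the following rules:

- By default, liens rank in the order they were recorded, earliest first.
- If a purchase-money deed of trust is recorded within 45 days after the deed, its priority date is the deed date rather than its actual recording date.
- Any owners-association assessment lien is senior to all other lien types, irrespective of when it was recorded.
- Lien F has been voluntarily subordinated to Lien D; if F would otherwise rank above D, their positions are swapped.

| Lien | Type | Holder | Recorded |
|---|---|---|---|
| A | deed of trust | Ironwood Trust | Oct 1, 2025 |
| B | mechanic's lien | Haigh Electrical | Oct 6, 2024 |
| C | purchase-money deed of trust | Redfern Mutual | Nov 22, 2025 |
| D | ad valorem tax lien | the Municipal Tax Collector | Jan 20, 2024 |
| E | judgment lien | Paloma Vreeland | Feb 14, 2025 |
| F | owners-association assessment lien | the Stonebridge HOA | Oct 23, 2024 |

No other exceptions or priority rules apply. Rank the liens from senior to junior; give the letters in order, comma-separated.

D, F, B, E, A, C

Effective dates after the stated exceptions: C was recorded 195 days after the deed — beyond 45 days — so no relation-back applies.
F, as an owners-association assessment lien, has superpriority and ranks first.
The other liens, earliest effective date first: D (Jan 20, 2024), B (Oct 6, 2024), E (Feb 14, 2025), A (Oct 1, 2025), C (Nov 22, 2025).
F would otherwise be senior to D, so under the subordination agreement F and D exchange positions.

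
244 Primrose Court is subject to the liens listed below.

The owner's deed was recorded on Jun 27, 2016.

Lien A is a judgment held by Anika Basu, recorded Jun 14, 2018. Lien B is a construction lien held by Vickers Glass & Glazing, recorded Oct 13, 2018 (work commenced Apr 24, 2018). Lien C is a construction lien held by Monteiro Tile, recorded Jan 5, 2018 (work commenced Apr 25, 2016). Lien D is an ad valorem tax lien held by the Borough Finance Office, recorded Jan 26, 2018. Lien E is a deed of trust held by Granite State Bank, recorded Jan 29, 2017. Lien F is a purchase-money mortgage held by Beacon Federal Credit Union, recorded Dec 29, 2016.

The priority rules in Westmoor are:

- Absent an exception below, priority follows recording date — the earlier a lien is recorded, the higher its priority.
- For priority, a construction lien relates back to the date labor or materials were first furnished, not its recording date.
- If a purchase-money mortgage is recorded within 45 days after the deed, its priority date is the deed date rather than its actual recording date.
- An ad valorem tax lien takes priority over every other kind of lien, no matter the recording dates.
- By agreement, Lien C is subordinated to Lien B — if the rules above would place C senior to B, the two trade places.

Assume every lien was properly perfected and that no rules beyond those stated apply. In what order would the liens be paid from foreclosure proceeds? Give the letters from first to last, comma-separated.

D, B, F, E, C, A

Effective dates: B relates back to Apr 24, 2018 (work commenced); C's effective date is Apr 25, 2016, when work began; F was recorded 185 days after the deed, outside the 45-day window, so it keeps its recording date.
D is an ad valorem tax lien and takes priority over every other lien.
The other liens, earliest effective date first: C (Apr 25, 2016), F (Dec 29, 2016), E (Jan 29, 2017), B (Apr 24, 2018), A (Jun 14, 2018).
C is senior to B before the subordination, so the two trade places.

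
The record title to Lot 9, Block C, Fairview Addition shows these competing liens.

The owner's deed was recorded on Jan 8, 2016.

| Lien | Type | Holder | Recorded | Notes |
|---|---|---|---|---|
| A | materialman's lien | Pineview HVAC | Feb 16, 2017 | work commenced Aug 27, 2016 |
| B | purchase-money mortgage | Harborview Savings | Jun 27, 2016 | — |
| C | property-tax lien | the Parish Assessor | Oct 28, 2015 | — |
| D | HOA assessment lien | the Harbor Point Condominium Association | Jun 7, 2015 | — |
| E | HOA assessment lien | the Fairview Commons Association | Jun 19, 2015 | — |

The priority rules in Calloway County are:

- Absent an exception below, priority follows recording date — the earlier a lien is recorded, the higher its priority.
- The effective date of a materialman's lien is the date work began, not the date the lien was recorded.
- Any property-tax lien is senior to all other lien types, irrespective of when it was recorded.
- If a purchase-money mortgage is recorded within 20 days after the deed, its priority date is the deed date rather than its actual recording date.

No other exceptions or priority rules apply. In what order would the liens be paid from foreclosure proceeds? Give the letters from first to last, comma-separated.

C, D, E, B, A

Adjusting effective dates: A is treated as recorded Aug 27, 2016, the work-commencement date; B was recorded 171 days after the deed — beyond 20 days — so no relation-back applies.
As a property-tax lien, C is senior to every other lien.
Remaining liens by effective date: D (Jun 7, 2015), E (Jun 19, 2015), B (Jun 27, 2016), A (Aug 27, 2016).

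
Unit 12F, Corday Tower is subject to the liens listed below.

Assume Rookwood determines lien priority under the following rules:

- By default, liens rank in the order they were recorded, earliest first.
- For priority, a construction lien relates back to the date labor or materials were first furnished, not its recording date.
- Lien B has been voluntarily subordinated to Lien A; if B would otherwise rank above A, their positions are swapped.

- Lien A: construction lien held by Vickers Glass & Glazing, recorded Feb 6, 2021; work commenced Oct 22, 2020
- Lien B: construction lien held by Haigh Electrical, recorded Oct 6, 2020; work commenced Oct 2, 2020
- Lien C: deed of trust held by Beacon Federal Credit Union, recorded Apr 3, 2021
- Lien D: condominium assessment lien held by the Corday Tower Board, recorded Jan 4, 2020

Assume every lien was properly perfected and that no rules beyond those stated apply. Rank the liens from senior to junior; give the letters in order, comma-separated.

D, A, B, C

Effective dates after the stated exceptions: A's effective date is Oct 22, 2020, when work began; B is treated as recorded Oct 2, 2020, the work-commencement date.
Sorted by effective date: D (Jan 4, 2020), B (Oct 2, 2020), A (Oct 22, 2020), C (Apr 3, 2021).
B would otherwise be senior to A, so under the subordination agreement B and A exchange positions.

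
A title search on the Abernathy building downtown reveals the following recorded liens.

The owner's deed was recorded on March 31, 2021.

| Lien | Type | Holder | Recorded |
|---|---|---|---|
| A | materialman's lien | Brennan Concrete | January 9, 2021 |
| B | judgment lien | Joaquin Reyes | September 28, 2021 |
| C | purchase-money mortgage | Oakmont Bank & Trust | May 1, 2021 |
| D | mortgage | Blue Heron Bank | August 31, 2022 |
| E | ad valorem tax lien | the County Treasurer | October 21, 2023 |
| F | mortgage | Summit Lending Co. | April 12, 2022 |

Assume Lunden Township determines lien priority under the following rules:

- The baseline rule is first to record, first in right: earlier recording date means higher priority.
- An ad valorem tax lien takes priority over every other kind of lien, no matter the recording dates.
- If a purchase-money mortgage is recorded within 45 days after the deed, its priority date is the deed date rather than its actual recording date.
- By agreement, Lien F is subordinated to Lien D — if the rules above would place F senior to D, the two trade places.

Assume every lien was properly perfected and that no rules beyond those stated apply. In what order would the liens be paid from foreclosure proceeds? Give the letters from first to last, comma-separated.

Adjusting effective dates: C's effective date is the deed date, March 31, 2021.
As an ad valorem tax lien, E is senior to every other lien.
Among the remaining liens, by effective date: A (January 9, 2021), C (March 31, 2021), B (September 28, 2021), F (April 12, 2022), D (August 31, 2022).
F is senior to D before the subordination, so the two trade places.

E, A, C, B, D, F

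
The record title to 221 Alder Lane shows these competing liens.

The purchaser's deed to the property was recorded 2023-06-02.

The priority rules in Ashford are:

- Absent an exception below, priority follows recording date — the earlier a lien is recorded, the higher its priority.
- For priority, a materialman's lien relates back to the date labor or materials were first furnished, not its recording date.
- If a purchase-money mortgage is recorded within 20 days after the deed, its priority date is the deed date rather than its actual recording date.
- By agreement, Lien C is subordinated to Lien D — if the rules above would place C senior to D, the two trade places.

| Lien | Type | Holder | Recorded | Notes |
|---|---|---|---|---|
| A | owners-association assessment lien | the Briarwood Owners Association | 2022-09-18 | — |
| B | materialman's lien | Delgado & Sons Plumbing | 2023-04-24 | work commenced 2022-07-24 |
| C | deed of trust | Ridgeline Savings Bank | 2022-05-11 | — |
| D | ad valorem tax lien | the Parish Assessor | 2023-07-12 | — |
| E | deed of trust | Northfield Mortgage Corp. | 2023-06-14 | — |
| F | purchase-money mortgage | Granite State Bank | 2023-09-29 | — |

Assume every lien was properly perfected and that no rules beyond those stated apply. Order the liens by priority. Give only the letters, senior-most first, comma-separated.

D, B, A, E, C, F

Adjusting effective dates: B is treated as recorded 2022-07-24, the work-commencement date; F missed the 20-day window (119 days after the deed), so its recording date stands.
Ordering by effective date: C (2022-05-11), B (2022-07-24), A (2022-09-18), E (2023-06-14), D (2023-07-12), F (2023-09-29).
The subordination applies — C was senior to D — so C and D swap.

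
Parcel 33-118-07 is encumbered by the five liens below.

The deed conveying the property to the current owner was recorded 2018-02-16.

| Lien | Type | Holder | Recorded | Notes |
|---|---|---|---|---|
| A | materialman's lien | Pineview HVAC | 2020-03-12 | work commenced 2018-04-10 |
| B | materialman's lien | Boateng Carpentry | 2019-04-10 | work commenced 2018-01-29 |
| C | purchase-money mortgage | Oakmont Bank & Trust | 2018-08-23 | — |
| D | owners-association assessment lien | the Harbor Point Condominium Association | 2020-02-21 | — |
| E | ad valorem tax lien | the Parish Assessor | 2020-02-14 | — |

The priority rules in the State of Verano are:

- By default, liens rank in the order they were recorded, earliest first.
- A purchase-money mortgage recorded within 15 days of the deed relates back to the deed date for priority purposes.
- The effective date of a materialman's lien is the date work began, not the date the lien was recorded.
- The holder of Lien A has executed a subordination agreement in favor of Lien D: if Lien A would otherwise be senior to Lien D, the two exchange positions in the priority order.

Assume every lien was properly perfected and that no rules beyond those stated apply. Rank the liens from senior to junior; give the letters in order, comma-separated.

First, effective dates: A is treated as recorded 2018-04-10, the work-commencement date; B relates back to 2018-01-29 (work commenced); C was recorded 188 days after the deed, outside the 15-day window, so it keeps its recording date.
Sorted by effective date: B (2018-01-29), A (2018-04-10), C (2018-08-23), E (2020-02-14), D (2020-02-21).
A is senior to D before the subordination, so the two trade places.

B, D, C, E, A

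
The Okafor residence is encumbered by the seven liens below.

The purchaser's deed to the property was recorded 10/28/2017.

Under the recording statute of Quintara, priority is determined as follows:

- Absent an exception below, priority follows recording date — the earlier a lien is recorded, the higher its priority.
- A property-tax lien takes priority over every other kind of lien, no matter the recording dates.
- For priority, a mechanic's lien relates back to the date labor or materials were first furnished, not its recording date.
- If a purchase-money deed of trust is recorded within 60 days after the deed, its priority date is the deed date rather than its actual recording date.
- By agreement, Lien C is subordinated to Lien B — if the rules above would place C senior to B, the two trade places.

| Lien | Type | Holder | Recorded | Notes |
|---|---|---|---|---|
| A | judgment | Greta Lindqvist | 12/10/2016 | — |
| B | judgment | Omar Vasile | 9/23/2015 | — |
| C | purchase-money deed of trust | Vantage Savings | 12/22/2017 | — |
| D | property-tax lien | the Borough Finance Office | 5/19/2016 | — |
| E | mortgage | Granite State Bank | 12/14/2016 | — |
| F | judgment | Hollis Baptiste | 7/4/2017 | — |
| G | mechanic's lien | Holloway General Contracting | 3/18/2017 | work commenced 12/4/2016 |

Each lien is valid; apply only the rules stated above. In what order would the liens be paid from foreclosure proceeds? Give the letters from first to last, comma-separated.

Adjusting effective dates: C was recorded within the 60-day window, so its effective date is the deed date 10/28/2017; G relates back to 12/4/2016 (work commenced).
D, as a property-tax lien, has superpriority and ranks first.
Among the remaining liens, by effective date: B (9/23/2015), G (12/4/2016), A (12/10/2016), E (12/14/2016), F (7/4/2017), C (10/28/2017).
C is already junior to B, so the subordination agreement changes nothing.

D, B, G, A, E, F, C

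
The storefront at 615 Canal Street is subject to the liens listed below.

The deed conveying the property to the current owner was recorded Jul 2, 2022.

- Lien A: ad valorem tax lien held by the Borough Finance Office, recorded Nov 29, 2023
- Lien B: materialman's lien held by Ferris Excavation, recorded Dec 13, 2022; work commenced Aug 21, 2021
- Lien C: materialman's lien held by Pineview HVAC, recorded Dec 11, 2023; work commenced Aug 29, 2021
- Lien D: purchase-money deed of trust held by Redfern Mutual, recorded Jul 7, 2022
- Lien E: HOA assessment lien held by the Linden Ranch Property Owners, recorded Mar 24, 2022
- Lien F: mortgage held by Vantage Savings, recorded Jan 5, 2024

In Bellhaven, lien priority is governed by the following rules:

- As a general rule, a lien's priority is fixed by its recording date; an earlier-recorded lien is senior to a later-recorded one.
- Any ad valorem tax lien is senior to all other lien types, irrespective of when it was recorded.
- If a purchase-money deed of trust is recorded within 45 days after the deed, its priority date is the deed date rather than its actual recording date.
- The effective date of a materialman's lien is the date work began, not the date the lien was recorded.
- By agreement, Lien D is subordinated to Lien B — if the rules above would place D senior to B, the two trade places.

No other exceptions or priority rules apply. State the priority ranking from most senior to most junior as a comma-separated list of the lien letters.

A, B, C, E, D, F

First, effective dates: B's effective date is Aug 21, 2021, when work began; C relates back to Aug 29, 2021 (work commenced); D's effective date is the deed date, Jul 2, 2022.
A, as an ad valorem tax lien, has superpriority and ranks first.
The other liens, earliest effective date first: B (Aug 21, 2021), C (Aug 29, 2021), E (Mar 24, 2022), D (Jul 2, 2022), F (Jan 5, 2024).
D is already junior to B, so the subordination agreement changes nothing.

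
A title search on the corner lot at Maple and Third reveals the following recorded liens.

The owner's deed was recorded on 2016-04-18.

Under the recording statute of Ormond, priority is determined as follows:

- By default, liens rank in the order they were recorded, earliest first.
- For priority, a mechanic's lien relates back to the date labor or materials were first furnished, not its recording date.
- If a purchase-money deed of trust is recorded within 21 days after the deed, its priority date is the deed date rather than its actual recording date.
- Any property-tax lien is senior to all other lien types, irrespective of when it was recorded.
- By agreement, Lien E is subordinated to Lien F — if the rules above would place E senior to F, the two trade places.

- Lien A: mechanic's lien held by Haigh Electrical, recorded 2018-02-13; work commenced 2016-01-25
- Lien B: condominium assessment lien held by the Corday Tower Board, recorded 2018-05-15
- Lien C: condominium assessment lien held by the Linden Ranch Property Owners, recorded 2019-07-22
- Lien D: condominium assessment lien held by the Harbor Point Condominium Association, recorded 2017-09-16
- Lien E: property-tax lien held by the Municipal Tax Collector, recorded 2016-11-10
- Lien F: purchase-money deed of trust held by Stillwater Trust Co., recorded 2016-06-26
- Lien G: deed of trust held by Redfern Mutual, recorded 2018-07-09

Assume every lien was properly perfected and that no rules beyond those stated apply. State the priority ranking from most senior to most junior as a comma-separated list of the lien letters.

First, effective dates: A's effective date is 2016-01-25, when work began; F missed the 21-day window (69 days after the deed), so its recording date stands.
As a property-tax lien, E is senior to every other lien.
Among the remaining liens, by effective date: A (2016-01-25), F (2016-06-26), D (2017-09-16), B (2018-05-15), G (2018-07-09), C (2019-07-22).
The subordination applies — E was senior to F — so E and F swap.

F, A, E, D, B, G, C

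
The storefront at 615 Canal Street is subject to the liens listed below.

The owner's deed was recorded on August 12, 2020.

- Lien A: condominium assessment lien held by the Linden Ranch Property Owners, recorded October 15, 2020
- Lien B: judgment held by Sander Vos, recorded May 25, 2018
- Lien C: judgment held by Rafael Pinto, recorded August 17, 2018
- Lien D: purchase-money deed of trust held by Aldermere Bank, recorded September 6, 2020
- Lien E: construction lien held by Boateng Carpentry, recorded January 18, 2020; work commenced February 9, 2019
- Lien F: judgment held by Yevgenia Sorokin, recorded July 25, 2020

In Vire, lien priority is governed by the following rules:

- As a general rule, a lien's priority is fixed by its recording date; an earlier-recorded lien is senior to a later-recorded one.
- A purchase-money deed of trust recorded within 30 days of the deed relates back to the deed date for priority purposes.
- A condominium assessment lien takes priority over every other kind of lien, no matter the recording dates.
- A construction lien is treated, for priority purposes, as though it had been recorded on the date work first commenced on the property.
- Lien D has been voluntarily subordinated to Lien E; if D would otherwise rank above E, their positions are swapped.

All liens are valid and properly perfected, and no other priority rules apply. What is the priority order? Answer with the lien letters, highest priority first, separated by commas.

Effective dates: D's effective date is the deed date, August 12, 2020; E relates back to February 9, 2019 (work commenced).
A is a condominium assessment lien and takes priority over every other lien.
Ordering the rest by effective date: B (May 25, 2018), C (August 17, 2018), E (February 9, 2019), F (July 25, 2020), D (August 12, 2020).
D already ranks below E; the subordination has no effect.

A, B, C, E, F, D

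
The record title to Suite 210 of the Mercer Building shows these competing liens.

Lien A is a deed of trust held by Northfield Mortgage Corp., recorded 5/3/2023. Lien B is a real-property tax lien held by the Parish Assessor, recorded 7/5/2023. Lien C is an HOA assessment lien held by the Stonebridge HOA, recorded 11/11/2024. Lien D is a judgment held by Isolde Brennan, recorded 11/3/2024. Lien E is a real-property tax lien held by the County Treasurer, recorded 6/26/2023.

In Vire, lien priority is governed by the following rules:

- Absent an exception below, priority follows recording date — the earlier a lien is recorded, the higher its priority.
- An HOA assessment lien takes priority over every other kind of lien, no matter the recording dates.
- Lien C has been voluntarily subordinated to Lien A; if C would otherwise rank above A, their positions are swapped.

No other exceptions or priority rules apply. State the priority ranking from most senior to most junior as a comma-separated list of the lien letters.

A, C, E, B, D

C is an HOA assessment lien, so it outranks all other liens regardless of date.
Among the remaining liens, by effective date: A (5/3/2023), E (6/26/2023), B (7/5/2023), D (11/3/2024).
C is senior to A before the subordination, so the two trade places.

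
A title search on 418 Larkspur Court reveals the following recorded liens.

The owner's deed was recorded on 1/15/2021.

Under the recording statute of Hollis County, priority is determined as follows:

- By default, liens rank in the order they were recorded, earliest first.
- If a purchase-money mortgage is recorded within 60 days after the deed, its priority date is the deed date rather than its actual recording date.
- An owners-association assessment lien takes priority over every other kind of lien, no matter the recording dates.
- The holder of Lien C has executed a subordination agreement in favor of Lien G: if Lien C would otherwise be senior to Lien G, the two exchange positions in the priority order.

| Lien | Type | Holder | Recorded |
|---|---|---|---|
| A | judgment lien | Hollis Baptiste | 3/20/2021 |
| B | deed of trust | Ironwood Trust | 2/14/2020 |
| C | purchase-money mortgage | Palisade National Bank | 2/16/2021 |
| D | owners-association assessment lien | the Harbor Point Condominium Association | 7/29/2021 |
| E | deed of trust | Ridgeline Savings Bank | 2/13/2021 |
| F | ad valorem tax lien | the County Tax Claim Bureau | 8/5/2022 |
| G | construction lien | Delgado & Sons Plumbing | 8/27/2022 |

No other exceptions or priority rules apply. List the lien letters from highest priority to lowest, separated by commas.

Effective dates after the stated exceptions: C relates back to the deed date 1/15/2021.
D is an owners-association assessment lien and takes priority over every other lien.
Among the remaining liens, by effective date: B (2/14/2020), C (1/15/2021), E (2/13/2021), A (3/20/2021), F (8/5/2022), G (8/27/2022).
C is senior to G before the subordination, so the two trade places.

D, B, G, E, A, F, C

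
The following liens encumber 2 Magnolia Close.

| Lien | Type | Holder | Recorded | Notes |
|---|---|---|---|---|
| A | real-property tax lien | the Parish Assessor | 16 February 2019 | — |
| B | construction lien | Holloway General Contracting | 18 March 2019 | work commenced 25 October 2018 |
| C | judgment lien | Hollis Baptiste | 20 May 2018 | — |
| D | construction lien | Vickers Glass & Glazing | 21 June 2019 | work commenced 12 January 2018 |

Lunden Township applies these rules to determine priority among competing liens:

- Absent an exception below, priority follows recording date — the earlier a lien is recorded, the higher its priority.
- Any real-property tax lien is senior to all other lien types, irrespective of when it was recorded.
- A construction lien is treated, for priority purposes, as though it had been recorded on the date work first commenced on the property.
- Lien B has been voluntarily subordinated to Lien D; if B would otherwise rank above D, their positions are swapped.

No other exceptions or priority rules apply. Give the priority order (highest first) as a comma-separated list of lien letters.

A, D, C, B

First, effective dates: B's effective date is 25 October 2018, when work began; D's effective date is 12 January 2018, when work began.
A is a real-property tax lien, so it outranks all other liens regardless of date.
Remaining liens by effective date: D (12 January 2018), C (20 May 2018), B (25 October 2018).
B already ranks below D; the subordination has no effect.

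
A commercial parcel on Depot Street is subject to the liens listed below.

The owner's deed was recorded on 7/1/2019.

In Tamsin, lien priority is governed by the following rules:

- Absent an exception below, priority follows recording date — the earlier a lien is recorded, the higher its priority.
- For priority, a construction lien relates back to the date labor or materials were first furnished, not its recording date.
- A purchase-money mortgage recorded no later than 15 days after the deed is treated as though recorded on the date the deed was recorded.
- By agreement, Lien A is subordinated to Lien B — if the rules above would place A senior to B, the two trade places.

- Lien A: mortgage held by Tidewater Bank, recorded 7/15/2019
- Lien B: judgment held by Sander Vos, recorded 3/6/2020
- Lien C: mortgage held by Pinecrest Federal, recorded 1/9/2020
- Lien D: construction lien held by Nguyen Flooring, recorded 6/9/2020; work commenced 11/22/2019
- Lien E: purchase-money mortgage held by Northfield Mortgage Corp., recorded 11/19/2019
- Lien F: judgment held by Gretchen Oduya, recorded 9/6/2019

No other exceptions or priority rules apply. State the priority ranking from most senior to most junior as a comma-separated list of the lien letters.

First, effective dates: D is treated as recorded 11/22/2019, the work-commencement date; E missed the 15-day window (141 days after the deed), so its recording date stands.
Ordering by effective date: A (7/15/2019), F (9/6/2019), E (11/19/2019), D (11/22/2019), C (1/9/2020), B (3/6/2020).
A would otherwise be senior to B, so under the subordination agreement A and B exchange positions.

B, F, E, D, C, A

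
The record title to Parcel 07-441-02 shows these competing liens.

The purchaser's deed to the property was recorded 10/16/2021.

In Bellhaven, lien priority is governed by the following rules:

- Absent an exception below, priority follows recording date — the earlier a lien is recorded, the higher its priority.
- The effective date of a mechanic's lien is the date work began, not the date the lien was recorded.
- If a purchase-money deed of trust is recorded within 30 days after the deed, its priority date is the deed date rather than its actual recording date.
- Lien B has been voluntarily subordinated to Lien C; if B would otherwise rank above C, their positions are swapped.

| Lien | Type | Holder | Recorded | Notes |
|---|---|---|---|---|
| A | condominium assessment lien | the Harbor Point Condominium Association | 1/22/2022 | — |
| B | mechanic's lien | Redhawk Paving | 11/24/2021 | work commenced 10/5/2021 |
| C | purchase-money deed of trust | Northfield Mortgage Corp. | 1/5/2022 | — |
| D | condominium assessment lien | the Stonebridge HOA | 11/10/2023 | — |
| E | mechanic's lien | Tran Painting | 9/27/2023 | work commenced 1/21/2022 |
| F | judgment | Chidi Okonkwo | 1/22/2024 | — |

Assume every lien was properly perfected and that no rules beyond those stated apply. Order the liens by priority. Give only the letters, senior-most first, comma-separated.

C, B, E, A, D, F

First, effective dates: B is treated as recorded 10/5/2021, the work-commencement date; C missed the 30-day window (81 days after the deed), so its recording date stands; E relates back to 1/21/2022 (work commenced).
Sorted by effective date: B (10/5/2021), C (1/5/2022), E (1/21/2022), A (1/22/2022), D (11/10/2023), F (1/22/2024).
B is senior to C before the subordination, so the two trade places.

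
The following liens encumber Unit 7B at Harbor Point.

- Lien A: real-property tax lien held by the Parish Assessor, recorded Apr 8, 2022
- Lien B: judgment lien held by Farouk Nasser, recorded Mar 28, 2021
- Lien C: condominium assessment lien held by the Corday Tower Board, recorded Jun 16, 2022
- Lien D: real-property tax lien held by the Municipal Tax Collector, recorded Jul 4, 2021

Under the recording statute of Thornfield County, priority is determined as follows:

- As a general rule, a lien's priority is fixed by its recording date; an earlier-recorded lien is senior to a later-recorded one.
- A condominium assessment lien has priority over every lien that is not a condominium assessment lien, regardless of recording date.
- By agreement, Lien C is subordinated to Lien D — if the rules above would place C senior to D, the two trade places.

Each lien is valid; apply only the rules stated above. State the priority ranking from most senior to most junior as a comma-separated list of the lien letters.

C is a condominium assessment lien and takes priority over every other lien.
The other liens, earliest effective date first: B (Mar 28, 2021), D (Jul 4, 2021), A (Apr 8, 2022).
C is senior to D before the subordination, so the two trade places.

D, B, C, A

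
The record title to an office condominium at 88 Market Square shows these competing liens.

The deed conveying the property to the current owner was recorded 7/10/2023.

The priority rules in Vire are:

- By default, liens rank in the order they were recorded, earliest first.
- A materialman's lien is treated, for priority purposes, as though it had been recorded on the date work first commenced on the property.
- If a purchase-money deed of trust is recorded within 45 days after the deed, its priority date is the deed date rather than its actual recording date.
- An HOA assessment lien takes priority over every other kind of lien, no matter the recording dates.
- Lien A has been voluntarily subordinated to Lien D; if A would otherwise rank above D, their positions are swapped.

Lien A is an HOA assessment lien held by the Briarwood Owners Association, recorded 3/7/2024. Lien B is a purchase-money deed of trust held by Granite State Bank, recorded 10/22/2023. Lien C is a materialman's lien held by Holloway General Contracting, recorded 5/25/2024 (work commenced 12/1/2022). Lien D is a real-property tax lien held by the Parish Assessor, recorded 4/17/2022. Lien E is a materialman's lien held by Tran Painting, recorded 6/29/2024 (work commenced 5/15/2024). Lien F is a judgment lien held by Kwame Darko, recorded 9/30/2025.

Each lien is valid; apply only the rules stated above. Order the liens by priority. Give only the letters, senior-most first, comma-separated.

First, effective dates: B was recorded 104 days after the deed — beyond 45 days — so no relation-back applies; C's effective date is 12/1/2022, when work began; E relates back to 5/15/2024 (work commenced).
As an HOA assessment lien, A is senior to every other lien.
Ordering the rest by effective date: D (4/17/2022), C (12/1/2022), B (10/22/2023), E (5/15/2024), F (9/30/2025).
A is senior to D before the subordination, so the two trade places.

D, A, C, B, E, F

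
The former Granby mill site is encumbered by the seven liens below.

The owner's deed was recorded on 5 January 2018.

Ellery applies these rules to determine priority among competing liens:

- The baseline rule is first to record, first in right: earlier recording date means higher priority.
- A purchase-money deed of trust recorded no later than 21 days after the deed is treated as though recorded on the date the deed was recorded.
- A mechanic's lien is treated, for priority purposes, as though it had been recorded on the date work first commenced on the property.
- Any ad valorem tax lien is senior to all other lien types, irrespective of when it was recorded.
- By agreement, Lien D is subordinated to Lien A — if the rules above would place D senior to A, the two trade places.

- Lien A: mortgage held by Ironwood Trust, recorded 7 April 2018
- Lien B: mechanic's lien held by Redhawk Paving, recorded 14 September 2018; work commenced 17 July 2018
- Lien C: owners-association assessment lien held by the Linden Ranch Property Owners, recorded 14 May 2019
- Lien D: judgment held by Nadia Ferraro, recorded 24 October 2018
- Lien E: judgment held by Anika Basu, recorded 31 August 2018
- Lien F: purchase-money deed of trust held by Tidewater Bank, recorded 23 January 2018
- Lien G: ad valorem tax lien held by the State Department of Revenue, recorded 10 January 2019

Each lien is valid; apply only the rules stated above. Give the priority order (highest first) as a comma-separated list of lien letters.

First, effective dates: B is treated as recorded 17 July 2018, the work-commencement date; F's effective date is the deed date, 5 January 2018.
As an ad valorem tax lien, G is senior to every other lien.
The other liens, earliest effective date first: F (5 January 2018), A (7 April 2018), B (17 July 2018), E (31 August 2018), D (24 October 2018), C (14 May 2019).
D is already junior to A, so the subordination agreement changes nothing.

G, F, A, B, E, D, C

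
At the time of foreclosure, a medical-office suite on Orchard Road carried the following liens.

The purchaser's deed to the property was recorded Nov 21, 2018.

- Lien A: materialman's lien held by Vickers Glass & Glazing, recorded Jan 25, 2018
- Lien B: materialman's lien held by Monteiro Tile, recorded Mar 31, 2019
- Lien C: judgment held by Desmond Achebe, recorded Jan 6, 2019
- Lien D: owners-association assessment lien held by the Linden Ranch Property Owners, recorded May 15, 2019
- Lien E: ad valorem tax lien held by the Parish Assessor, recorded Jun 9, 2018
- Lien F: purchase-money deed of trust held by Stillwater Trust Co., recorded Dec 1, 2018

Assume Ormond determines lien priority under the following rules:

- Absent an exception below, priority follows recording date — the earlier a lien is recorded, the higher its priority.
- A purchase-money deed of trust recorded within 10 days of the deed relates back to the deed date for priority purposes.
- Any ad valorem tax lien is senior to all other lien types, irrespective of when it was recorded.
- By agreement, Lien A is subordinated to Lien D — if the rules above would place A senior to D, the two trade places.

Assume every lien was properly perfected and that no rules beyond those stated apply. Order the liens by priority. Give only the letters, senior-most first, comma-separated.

E, D, F, C, B, A

Effective dates: F was recorded within the 10-day window, so its effective date is the deed date Nov 21, 2018.
E, as an ad valorem tax lien, has superpriority and ranks first.
The other liens, earliest effective date first: A (Jan 25, 2018), F (Nov 21, 2018), C (Jan 6, 2019), B (Mar 31, 2019), D (May 15, 2019).
The subordination applies — A was senior to D — so A and D swap.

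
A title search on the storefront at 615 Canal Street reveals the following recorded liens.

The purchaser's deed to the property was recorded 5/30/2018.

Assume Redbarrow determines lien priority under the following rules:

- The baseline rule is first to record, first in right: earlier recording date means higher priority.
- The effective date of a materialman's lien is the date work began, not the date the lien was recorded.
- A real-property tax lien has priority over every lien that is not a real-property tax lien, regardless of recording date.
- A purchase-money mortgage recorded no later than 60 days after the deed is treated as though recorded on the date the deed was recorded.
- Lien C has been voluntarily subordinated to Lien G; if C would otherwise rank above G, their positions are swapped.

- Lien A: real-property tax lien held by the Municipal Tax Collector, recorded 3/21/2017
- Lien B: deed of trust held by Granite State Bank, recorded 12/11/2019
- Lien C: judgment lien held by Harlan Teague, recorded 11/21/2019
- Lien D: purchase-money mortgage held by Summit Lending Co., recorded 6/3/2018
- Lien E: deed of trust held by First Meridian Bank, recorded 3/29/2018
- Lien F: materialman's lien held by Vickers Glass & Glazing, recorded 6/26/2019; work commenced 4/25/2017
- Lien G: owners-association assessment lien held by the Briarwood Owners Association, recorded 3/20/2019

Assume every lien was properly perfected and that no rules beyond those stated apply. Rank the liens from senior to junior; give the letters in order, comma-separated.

Adjusting effective dates: D was recorded within the 60-day window, so its effective date is the deed date 5/30/2018; F is treated as recorded 4/25/2017, the work-commencement date.
As a real-property tax lien, A is senior to every other lien.
The other liens, earliest effective date first: F (4/25/2017), E (3/29/2018), D (5/30/2018), G (3/20/2019), C (11/21/2019), B (12/11/2019).
C is already junior to G, so the subordination agreement changes nothing.

A, F, E, D, G, C, B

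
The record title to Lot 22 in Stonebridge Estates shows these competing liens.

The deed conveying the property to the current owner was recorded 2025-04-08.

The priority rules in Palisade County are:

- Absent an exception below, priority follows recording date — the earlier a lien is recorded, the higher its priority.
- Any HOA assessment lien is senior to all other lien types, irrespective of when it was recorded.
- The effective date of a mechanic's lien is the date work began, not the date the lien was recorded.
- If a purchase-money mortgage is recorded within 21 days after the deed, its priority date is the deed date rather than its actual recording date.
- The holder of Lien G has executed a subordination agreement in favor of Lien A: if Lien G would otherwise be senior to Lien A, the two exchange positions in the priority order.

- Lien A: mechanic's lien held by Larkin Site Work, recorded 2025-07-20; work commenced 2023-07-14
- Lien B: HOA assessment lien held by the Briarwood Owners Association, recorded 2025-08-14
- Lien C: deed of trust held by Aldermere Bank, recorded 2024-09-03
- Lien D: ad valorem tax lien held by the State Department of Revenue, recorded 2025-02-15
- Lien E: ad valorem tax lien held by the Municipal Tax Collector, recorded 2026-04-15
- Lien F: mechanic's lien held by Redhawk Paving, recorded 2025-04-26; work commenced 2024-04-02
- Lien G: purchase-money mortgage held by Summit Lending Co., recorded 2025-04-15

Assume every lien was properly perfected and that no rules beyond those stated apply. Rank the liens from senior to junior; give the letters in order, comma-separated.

Effective dates after the stated exceptions: A is treated as recorded 2023-07-14, the work-commencement date; F relates back to 2024-04-02 (work commenced); G was recorded within the 21-day window, so its effective date is the deed date 2025-04-08.
B is an HOA assessment lien and takes priority over every other lien.
The other liens, earliest effective date first: A (2023-07-14), F (2024-04-02), C (2024-09-03), D (2025-02-15), G (2025-04-08), E (2026-04-15).
Since G is not senior to A, the subordination leaves the order unchanged.

B, A, F, C, D, G, E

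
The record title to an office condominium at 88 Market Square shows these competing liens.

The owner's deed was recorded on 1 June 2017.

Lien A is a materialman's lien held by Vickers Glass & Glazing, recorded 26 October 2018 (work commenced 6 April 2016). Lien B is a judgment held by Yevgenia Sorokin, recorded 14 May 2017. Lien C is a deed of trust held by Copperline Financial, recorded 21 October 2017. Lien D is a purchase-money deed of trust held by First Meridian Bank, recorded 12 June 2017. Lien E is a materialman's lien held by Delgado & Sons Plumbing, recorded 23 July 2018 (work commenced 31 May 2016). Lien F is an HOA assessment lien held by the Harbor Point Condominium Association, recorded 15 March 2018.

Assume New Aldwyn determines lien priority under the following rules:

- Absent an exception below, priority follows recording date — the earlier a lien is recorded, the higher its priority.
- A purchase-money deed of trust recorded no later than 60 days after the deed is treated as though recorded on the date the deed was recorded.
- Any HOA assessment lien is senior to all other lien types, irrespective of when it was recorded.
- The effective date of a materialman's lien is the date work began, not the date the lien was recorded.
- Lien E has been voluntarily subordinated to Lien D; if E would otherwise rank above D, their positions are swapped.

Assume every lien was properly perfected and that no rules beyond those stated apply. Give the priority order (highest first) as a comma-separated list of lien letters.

Adjusting effective dates: A's effective date is 6 April 2016, when work began; D relates back to the deed date 1 June 2017; E relates back to 31 May 2016 (work commenced).
As an HOA assessment lien, F is senior to every other lien.
The other liens, earliest effective date first: A (6 April 2016), E (31 May 2016), B (14 May 2017), D (1 June 2017), C (21 October 2017).
E would otherwise be senior to D, so under the subordination agreement E and D exchange positions.

F, A, D, B, E, C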